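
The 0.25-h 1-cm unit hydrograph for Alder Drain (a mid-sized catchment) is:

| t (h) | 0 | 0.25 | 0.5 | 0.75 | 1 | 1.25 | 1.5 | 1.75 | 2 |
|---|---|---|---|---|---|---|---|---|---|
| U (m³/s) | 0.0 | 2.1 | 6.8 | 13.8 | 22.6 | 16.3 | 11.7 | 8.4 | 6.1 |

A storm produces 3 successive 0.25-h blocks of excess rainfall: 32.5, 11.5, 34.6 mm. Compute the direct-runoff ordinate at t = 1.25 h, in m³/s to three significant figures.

By discrete convolution, Q_j = Σ (P_i / 10 mm) · U_{j−i}.
At t = 1.25 h (j=5): Q = (32.5/10)·16.3 + (11.5/10)·22.6 + (34.6/10)·13.8 = 127 m³/s.

Q ≈ 127 m³/s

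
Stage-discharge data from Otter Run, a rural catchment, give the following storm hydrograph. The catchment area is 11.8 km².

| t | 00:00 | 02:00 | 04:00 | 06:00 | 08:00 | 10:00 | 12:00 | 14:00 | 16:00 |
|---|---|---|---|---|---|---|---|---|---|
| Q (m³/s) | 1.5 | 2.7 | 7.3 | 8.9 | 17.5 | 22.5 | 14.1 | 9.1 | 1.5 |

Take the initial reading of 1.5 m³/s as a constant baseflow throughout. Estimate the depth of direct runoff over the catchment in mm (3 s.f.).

Direct runoff: 0.0, 1.2, 5.8, 7.4, 16.0, 21.0, 12.6, 7.6, 0.0 m³/s; ΣQ_DR = 71.60 m³/s.
V = ΣQ_DR · Δt = 71.60 × 7200 s = 5.155 × 10^5 m³.
Over A = 11.8 km², depth = V / A = 43.7 mm.

d ≈ 43.7 mm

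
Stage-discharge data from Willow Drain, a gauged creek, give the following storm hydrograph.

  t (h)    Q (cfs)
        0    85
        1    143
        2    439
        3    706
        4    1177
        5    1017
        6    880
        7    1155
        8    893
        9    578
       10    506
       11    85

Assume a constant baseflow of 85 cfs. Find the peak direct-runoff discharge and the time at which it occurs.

Q_p = 1092.0 cfs at t = 4 h

Subtracting baseflow gives direct-runoff ordinates: 0.0, 58.0, 354.0, 621.0, 1092.0, 932.0, 795.0, 1070.0, 808.0, 493.0, 421.0, 0.0 cfs.
The maximum is 1092.0 cfs, occurring at the reading for t = 4 h.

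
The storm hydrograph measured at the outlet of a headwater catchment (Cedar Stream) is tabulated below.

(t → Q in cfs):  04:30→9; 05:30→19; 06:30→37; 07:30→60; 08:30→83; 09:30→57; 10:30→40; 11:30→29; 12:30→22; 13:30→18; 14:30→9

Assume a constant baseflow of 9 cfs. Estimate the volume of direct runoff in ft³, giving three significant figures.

V ≈ 1.02 × 10^6 ft³

Direct-runoff ordinates (Q − Q_b): 0.0, 10.0, 28.0, 51.0, 74.0, 48.0, 31.0, 20.0, 13.0, 9.0, 0.0 cfs.
ΣQ_DR = 284.0 cfs.
With Δt = 1 h = 3600 s, V = ΣQ_DR · Δt = 284.0 × 3600 = 1.02 × 10^6 ft³.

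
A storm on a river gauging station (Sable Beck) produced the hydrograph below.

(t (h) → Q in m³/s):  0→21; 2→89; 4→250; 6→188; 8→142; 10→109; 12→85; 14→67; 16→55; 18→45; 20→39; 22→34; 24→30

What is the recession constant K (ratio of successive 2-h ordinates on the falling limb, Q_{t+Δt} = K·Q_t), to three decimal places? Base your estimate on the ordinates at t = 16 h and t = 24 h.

K ≈ 0.859

Using the recession-limb readings at t = 16 h and t = 24 h: Q falls from 55 to 30 m³/s over 4 intervals.
K = (Q₂/Q₁)^(1/4) = (30/55)^(1/4) = 0.859.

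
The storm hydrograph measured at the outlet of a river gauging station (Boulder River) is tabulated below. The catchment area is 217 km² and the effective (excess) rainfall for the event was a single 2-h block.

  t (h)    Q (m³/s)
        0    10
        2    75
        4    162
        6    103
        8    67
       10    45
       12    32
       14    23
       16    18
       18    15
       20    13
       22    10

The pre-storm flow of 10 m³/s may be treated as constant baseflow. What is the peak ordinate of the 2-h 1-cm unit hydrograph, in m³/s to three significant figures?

Direct runoff: 0.0, 65.0, 152.0, 93.0, 57.0, 35.0, 22.0, 13.0, 8.0, 5.0, 3.0, 0.0 m³/s; ΣQ_DR = 453.0 m³/s, peak = 152.0 m³/s.
Runoff depth d = ΣQ_DR·Δt / A = 453.0 × 7200 / (217 km²) = 15.03 mm.
The 1-cm UH is the DRH scaled by (10 mm)/d, so U_p = 152.0 × 10/15.03 = 101 m³/s.

U_p ≈ 101 m³/s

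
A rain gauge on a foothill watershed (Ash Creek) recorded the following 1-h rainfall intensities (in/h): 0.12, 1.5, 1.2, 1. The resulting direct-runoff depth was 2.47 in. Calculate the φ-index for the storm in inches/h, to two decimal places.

φ ≈ 0.41 in/h

Only the 3 blocks with intensity above φ contribute runoff: 1.5, 1.2, 1 in/h.
Σ(I−φ)·Δt = d  ⇒  (1.5+1.2+1 − 3φ)·1 = 2.47
φ = (3.700 − 2.47/1) / 3 = 0.41 in/h.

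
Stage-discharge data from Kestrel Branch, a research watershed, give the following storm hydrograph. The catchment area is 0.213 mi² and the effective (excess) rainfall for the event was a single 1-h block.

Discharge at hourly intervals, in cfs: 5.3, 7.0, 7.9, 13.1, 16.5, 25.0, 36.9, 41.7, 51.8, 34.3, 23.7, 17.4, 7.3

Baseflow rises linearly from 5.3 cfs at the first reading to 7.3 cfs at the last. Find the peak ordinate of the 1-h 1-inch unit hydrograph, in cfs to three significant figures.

U_p ≈ 30.1 cfs

Direct runoff: 0.00, 1.53, 2.27, 7.30, 10.53, 18.87, 30.60, 35.23, 45.17, 27.50, 16.73, 10.27, 0.00 cfs; ΣQ_DR = 206.0 cfs, peak = 45.17 cfs.
Runoff depth d = ΣQ_DR·Δt / A = 206.0 × 3600 / (0.213 mi²) = 1.499 in.
The 1-inch UH is the DRH scaled by (1 in)/d, so U_p = 45.17 × 1/1.499 = 30.1 cfs.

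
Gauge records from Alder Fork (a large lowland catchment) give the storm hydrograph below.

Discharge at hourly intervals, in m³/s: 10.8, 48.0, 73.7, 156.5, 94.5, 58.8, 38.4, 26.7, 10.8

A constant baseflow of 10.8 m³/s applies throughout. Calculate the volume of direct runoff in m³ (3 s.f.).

Direct-runoff ordinates (Q − Q_b): 0.0, 37.2, 62.9, 145.7, 83.7, 48.0, 27.6, 15.9, 0.0 m³/s.
ΣQ_DR = 421.0 m³/s.
With Δt = 1 h = 3600 s, V = ΣQ_DR · Δt = 421.0 × 3600 = 1.52 × 10^6 m³.

V ≈ 1.52 × 10^6 m³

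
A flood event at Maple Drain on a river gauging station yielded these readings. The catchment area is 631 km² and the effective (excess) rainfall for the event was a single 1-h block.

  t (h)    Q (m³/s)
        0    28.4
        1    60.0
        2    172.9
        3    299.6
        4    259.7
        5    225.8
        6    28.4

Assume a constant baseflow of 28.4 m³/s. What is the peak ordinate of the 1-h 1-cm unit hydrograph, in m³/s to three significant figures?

U_p ≈ 543 m³/s

Direct runoff: 0.0, 31.6, 144.5, 271.2, 231.3, 197.4, 0.0 m³/s; ΣQ_DR = 876.0 m³/s, peak = 271.2 m³/s.
Runoff depth d = ΣQ_DR·Δt / A = 876.0 × 3600 / (631 km²) = 4.998 mm.
The 1-cm UH is the DRH scaled by (10 mm)/d, so U_p = 271.2 × 10/4.998 = 543 m³/s.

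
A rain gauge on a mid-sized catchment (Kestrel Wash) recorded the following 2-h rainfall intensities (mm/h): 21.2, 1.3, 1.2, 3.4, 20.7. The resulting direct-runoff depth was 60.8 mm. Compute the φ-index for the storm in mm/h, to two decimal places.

φ ≈ 5.75 mm/h

Only the 2 blocks with intensity above φ contribute runoff: 21.2, 20.7 mm/h.
Σ(I−φ)·Δt = d  ⇒  (21.2+20.7 − 2φ)·2 = 60.8
φ = (41.90 − 60.8/2) / 2 = 5.75 mm/h.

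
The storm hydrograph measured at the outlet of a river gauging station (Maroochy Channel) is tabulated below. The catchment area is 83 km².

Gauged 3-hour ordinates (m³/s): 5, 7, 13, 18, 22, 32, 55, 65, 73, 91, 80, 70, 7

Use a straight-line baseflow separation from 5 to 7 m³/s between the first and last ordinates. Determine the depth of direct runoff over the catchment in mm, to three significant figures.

Direct runoff: 0.00, 1.83, 7.67, 12.50, 16.33, 26.17, 49.00, 58.83, 66.67, 84.50, 73.33, 63.17, 0.00 m³/s; ΣQ_DR = 460.0 m³/s.
V = ΣQ_DR · Δt = 460.0 × 10800 s = 4.968 × 10^6 m³.
Over A = 83 km², depth = V / A = 59.9 mm.

d ≈ 59.9 mm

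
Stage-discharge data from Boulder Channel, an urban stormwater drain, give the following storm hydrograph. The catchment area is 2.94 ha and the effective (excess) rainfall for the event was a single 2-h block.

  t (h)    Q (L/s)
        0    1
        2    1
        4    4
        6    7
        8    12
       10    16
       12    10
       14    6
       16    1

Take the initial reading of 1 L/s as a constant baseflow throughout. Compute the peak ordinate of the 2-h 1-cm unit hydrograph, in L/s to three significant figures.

Direct runoff: 0.0, 0.0, 3.0, 6.0, 11.0, 15.0, 9.0, 5.0, 0.0 L/s; ΣQ_DR = 49.00 L/s, peak = 15.0 L/s.
Runoff depth d = ΣQ_DR·Δt / A = 49.00 × 7200 / (2.94 ha) = 12.00 mm.
The 1-cm UH is the DRH scaled by (10 mm)/d, so U_p = 15.0 × 10/12.00 = 12.5 L/s.

U_p ≈ 12.5 L/s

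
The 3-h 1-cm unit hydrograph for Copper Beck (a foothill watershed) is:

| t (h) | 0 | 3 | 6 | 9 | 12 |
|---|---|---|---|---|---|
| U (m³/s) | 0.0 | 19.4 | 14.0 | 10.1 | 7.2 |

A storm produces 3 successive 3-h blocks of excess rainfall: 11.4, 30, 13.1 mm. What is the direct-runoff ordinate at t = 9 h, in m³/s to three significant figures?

By discrete convolution, Q_j = Σ (P_i / 10 mm) · U_{j−i}.
At t = 9 h (j=3): Q = (11.4/10)·10.1 + (30/10)·14.0 + (13.1/10)·19.4 = 78.9 m³/s.

Q ≈ 78.9 m³/s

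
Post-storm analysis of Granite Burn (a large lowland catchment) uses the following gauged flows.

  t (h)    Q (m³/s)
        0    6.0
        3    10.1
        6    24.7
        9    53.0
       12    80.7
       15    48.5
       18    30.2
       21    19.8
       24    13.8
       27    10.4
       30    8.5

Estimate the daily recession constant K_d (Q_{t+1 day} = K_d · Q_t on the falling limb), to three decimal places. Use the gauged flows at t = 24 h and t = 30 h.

Between t = 24 h and t = 30 h the flow falls from 13.8 to 8.5 m³/s over 2×3 h = 6 h.
Per-interval ratio K = (8.5/13.8)^(1/2) = 0.7848; K_d = K^(24/3) = 0.144.

K_d ≈ 0.144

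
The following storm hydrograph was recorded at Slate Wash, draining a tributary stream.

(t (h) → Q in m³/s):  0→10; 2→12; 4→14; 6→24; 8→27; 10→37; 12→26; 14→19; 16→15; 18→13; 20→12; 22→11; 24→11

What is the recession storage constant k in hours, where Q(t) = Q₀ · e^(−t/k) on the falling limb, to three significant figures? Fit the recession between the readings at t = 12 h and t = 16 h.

k ≈ 7.27 h

On the falling limb, Q drops from 26 to 15 m³/s between t = 12 h and t = 16 h (Δt = 4 h).
k = −Δt / ln(Q₂/Q₁) = −4 / ln(15/26) = 7.27 h.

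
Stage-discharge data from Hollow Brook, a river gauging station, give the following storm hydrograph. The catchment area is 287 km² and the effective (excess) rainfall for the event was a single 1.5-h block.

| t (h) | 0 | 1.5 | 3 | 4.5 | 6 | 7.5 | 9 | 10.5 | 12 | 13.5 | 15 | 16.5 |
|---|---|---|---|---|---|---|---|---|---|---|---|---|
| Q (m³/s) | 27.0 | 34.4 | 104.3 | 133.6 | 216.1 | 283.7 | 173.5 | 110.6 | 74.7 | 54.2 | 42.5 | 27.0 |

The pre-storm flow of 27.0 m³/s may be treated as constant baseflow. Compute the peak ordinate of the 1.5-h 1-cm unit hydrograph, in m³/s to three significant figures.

U_p ≈ 142 m³/s

Direct runoff: 0.0, 7.4, 77.3, 106.6, 189.1, 256.7, 146.5, 83.6, 47.7, 27.2, 15.5, 0.0 m³/s; ΣQ_DR = 957.6 m³/s, peak = 256.7 m³/s.
Runoff depth d = ΣQ_DR·Δt / A = 957.6 × 5400 / (287 km²) = 18.02 mm.
The 1-cm UH is the DRH scaled by (10 mm)/d, so U_p = 256.7 × 10/18.02 = 142 m³/s.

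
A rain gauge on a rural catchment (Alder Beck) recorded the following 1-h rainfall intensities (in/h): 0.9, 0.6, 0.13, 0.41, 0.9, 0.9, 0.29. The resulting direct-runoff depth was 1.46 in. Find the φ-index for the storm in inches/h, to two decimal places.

φ ≈ 0.46 in/h

Only the 4 blocks with intensity above φ contribute runoff: 0.9, 0.6, 0.9, 0.9 in/h.
Σ(I−φ)·Δt = d  ⇒  (0.9+0.6+0.9+0.9 − 4φ)·1 = 1.46
φ = (3.300 − 1.46/1) / 4 = 0.46 in/h.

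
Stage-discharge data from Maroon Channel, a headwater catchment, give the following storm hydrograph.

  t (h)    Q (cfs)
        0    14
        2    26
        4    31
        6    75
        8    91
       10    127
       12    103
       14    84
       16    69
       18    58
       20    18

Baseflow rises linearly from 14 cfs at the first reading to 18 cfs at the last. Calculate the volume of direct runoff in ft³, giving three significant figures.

Direct-runoff ordinates (Q − Q_b): 0.00, 11.60, 16.20, 59.80, 75.40, 111.00, 86.60, 67.20, 51.80, 40.40, 0.00 cfs.
ΣQ_DR = 520.0 cfs.
With Δt = 2 h = 7200 s, V = ΣQ_DR · Δt = 520.0 × 7200 = 3.74 × 10^6 ft³.

V ≈ 3.74 × 10^6 ft³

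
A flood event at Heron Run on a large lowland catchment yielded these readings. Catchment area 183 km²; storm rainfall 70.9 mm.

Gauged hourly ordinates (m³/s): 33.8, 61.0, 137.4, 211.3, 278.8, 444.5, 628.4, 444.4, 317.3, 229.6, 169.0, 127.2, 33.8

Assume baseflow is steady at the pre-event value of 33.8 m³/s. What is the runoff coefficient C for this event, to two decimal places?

ΣQ_DR = 2677 m³/s; V = ΣQ_DR·Δt = 9.638 × 10^6 m³.
Runoff depth d = V / A = 52.66 mm.
C = d / P = 52.66 / 70.9 = 0.74.

C ≈ 0.74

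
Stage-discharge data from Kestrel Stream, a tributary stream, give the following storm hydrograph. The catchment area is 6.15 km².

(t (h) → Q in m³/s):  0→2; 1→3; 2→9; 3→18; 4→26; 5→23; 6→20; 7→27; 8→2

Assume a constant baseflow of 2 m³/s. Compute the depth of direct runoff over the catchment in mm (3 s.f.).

Direct runoff: 0.0, 1.0, 7.0, 16.0, 24.0, 21.0, 18.0, 25.0, 0.0 m³/s; ΣQ_DR = 112.0 m³/s.
V = ΣQ_DR · Δt = 112.0 × 3600 s = 4.032 × 10^5 m³.
Over A = 6.15 km², depth = V / A = 65.6 mm.

d ≈ 65.6 mm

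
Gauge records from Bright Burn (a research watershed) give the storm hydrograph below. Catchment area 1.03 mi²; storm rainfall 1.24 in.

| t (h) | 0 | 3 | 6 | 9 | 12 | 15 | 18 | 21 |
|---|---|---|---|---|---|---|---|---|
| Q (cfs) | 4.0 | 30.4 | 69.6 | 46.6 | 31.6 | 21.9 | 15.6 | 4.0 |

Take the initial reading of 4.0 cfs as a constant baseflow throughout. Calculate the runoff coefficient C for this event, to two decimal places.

ΣQ_DR = 191.7 cfs; V = ΣQ_DR·Δt = 2.070 × 10^6 ft³.
Runoff depth d = V / A = 0.8652 in.
C = d / P = 0.8652 / 1.24 = 0.70.

C ≈ 0.70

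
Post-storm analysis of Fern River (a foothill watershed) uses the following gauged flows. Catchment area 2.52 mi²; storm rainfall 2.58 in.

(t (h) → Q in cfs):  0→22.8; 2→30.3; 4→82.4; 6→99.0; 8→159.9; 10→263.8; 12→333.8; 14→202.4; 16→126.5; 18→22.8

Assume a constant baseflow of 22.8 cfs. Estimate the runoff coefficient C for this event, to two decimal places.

C ≈ 0.53

ΣQ_DR = 1116 cfs; V = ΣQ_DR·Δt = 8.033 × 10^6 ft³.
Runoff depth d = V / A = 1.372 in.
C = d / P = 1.372 / 2.58 = 0.53.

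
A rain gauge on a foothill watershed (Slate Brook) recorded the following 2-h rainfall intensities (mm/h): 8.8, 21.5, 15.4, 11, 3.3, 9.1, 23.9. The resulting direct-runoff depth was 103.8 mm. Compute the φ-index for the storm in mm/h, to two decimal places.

Only the 6 blocks with intensity above φ contribute runoff: 8.8, 21.5, 15.4, 11, 9.1, 23.9 mm/h.
Σ(I−φ)·Δt = d  ⇒  (8.8+21.5+15.4+11+9.1+23.9 − 6φ)·2 = 103.8
φ = (89.70 − 103.8/2) / 6 = 6.30 mm/h.

φ ≈ 6.30 mm/h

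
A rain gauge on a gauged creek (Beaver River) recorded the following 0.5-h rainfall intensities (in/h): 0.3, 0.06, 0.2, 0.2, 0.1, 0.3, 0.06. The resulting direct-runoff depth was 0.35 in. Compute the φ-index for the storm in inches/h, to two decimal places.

φ ≈ 0.08 in/h

Only the 5 blocks with intensity above φ contribute runoff: 0.3, 0.2, 0.2, 0.1, 0.3 in/h.
Σ(I−φ)·Δt = d  ⇒  (0.3+0.2+0.2+0.1+0.3 − 5φ)·0.5 = 0.35
φ = (1.100 − 0.35/0.5) / 5 = 0.08 in/h.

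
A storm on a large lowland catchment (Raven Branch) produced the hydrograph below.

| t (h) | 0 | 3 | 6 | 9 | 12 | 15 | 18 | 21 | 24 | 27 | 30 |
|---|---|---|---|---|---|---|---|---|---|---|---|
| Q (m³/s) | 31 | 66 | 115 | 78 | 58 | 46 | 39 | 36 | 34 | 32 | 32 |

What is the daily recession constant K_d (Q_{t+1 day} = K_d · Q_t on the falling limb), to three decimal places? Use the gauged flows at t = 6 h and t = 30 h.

K_d ≈ 0.278

Between t = 6 h and t = 30 h the flow falls from 115 to 32 m³/s over 8×3 h = 24 h.
Per-interval ratio K = (32/115)^(1/8) = 0.8522; K_d = K^(24/3) = 0.278.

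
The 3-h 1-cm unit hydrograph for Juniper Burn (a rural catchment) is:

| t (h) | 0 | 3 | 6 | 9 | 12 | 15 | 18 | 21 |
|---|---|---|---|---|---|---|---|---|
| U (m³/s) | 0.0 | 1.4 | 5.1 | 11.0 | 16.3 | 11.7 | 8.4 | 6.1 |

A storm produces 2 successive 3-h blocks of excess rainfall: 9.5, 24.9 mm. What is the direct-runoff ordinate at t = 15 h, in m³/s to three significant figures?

By discrete convolution, Q_j = Σ (P_i / 10 mm) · U_{j−i}.
At t = 15 h (j=5): Q = (9.5/10)·11.7 + (24.9/10)·16.3 = 51.7 m³/s.

Q ≈ 51.7 m³/s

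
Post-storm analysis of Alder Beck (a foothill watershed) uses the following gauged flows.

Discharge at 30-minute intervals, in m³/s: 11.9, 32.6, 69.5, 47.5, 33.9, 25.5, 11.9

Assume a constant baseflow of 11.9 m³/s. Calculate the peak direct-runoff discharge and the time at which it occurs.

Q_p = 57.6 m³/s at t = 1 h

Subtracting baseflow gives direct-runoff ordinates: 0.0, 20.7, 57.6, 35.6, 22.0, 13.6, 0.0 m³/s.
The maximum is 57.6 m³/s, occurring at the reading for t = 1 h.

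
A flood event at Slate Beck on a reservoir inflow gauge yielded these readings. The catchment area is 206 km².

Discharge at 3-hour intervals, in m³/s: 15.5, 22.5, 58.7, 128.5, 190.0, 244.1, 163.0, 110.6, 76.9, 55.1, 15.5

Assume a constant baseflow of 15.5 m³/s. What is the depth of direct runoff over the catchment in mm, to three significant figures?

d ≈ 47.7 mm

Direct runoff: 0.0, 7.0, 43.2, 113.0, 174.5, 228.6, 147.5, 95.1, 61.4, 39.6, 0.0 m³/s; ΣQ_DR = 909.9 m³/s.
V = ΣQ_DR · Δt = 909.9 × 10800 s = 9.827 × 10^6 m³.
Over A = 206 km², depth = V / A = 47.7 mm.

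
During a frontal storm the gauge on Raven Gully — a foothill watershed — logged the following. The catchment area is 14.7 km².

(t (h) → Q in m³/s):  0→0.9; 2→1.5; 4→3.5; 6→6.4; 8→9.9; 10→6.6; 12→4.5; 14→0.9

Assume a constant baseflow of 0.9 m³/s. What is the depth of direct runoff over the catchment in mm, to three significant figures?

d ≈ 13.2 mm

Direct runoff: 0.0, 0.6, 2.6, 5.5, 9.0, 5.7, 3.6, 0.0 m³/s; ΣQ_DR = 27.00 m³/s.
V = ΣQ_DR · Δt = 27.00 × 7200 s = 1.944 × 10^5 m³.
Over A = 14.7 km², depth = V / A = 13.2 mm.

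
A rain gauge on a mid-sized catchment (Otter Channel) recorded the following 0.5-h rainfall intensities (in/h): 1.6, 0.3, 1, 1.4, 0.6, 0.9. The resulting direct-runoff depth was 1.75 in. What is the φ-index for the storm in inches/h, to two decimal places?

φ ≈ 0.40 in/h

Only the 5 blocks with intensity above φ contribute runoff: 1.6, 1, 1.4, 0.6, 0.9 in/h.
Σ(I−φ)·Δt = d  ⇒  (1.6+1+1.4+0.6+0.9 − 5φ)·0.5 = 1.75
φ = (5.500 − 1.75/0.5) / 5 = 0.40 in/h.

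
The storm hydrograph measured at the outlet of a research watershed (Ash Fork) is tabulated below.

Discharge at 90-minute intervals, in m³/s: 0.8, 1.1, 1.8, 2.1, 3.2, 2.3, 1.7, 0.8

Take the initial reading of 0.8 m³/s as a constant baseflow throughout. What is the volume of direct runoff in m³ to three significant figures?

V ≈ 40000 m³

Direct-runoff ordinates (Q − Q_b): 0.0, 0.3, 1.0, 1.3, 2.4, 1.5, 0.9, 0.0 m³/s.
ΣQ_DR = 7.400 m³/s.
With Δt = 1.5 h = 5400 s, V = ΣQ_DR · Δt = 7.400 × 5400 = 40000 m³.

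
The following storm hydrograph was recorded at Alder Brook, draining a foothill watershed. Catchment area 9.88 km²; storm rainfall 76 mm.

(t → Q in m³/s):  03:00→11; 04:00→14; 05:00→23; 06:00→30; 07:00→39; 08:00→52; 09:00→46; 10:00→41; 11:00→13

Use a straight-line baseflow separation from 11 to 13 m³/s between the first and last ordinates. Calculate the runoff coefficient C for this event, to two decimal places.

ΣQ_DR = 161.0 m³/s; V = ΣQ_DR·Δt = 5.796 × 10^5 m³.
Runoff depth d = V / A = 58.66 mm.
C = d / P = 58.66 / 76 = 0.77.

C ≈ 0.77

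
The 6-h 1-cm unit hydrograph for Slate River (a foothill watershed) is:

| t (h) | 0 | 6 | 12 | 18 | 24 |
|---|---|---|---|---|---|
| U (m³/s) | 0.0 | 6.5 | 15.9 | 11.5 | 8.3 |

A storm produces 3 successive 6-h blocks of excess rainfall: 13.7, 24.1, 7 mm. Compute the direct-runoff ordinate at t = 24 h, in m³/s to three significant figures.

Q ≈ 50.2 m³/s

By discrete convolution, Q_j = Σ (P_i / 10 mm) · U_{j−i}.
At t = 24 h (j=4): Q = (13.7/10)·8.3 + (24.1/10)·11.5 + (7/10)·15.9 = 50.2 m³/s.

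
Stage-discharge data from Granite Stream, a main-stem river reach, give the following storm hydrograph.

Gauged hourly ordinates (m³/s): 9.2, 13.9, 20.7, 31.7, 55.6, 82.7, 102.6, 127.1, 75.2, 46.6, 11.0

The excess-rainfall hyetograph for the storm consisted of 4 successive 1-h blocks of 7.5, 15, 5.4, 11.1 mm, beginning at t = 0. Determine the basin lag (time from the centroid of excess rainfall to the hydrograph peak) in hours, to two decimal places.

Centroid of excess rainfall: t_c = Σ P_i·t̄_i / ΣP_i = 2.0154 h (block centres at 0.5, 1.5, 2.5, 3.5 h).
Hydrograph peak occurs at t = 7 h, so basin lag t_L = 7 − 2.0154 = 4.98 h.

t_L ≈ 4.98 h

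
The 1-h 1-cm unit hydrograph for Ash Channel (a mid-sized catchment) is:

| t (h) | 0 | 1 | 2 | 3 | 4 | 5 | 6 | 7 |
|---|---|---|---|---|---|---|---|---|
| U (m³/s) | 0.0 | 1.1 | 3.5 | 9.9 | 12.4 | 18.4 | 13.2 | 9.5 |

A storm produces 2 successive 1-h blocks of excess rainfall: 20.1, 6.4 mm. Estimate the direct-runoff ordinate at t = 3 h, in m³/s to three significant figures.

Q ≈ 22.1 m³/s

By discrete convolution, Q_j = Σ (P_i / 10 mm) · U_{j−i}.
At t = 3 h (j=3): Q = (20.1/10)·9.9 + (6.4/10)·3.5 = 22.1 m³/s.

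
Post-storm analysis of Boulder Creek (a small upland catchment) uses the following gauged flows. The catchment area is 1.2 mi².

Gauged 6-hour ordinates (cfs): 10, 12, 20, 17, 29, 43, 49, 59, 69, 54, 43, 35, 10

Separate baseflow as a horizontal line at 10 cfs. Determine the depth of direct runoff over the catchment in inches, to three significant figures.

d ≈ 2.48 in

Direct runoff: 0.0, 2.0, 10.0, 7.0, 19.0, 33.0, 39.0, 49.0, 59.0, 44.0, 33.0, 25.0, 0.0 cfs; ΣQ_DR = 320.0 cfs.
V = ΣQ_DR · Δt = 320.0 × 21600 s = 6.912 × 10^6 ft³.
Over A = 1.2 mi², depth = V / A = 2.48 in.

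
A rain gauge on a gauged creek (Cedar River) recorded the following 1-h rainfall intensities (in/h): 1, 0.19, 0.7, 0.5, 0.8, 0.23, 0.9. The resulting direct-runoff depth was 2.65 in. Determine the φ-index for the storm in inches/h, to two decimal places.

Only the 5 blocks with intensity above φ contribute runoff: 1, 0.7, 0.5, 0.8, 0.9 in/h.
Σ(I−φ)·Δt = d  ⇒  (1+0.7+0.5+0.8+0.9 − 5φ)·1 = 2.65
φ = (3.900 − 2.65/1) / 5 = 0.25 in/h.

φ ≈ 0.25 in/h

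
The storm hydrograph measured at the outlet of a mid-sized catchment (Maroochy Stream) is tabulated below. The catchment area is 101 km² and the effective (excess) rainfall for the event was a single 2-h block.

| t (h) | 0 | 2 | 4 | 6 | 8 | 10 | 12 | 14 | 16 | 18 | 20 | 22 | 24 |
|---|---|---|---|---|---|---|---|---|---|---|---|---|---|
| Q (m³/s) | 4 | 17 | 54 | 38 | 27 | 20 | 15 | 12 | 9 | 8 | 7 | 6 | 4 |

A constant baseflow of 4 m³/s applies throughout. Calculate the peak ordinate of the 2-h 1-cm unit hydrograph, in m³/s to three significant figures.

U_p ≈ 41.5 m³/s

Direct runoff: 0.0, 13.0, 50.0, 34.0, 23.0, 16.0, 11.0, 8.0, 5.0, 4.0, 3.0, 2.0, 0.0 m³/s; ΣQ_DR = 169.0 m³/s, peak = 50.0 m³/s.
Runoff depth d = ΣQ_DR·Δt / A = 169.0 × 7200 / (101 km²) = 12.05 mm.
The 1-cm UH is the DRH scaled by (10 mm)/d, so U_p = 50.0 × 10/12.05 = 41.5 m³/s.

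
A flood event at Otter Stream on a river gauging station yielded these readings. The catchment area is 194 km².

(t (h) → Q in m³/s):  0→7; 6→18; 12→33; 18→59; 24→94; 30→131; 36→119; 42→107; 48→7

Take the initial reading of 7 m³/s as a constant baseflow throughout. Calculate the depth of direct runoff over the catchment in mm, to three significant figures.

d ≈ 57.0 mm

Direct runoff: 0.0, 11.0, 26.0, 52.0, 87.0, 124.0, 112.0, 100.0, 0.0 m³/s; ΣQ_DR = 512.0 m³/s.
V = ΣQ_DR · Δt = 512.0 × 21600 s = 1.106 × 10^7 m³.
Over A = 194 km², depth = V / A = 57.0 mm.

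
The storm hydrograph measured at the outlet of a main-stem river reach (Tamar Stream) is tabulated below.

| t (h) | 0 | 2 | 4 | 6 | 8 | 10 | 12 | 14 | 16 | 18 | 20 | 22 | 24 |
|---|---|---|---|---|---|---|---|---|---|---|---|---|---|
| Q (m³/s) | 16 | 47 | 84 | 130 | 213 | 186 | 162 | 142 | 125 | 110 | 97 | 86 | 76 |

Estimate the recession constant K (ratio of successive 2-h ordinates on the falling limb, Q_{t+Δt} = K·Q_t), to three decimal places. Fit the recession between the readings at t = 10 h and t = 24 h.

K ≈ 0.880

Using the recession-limb readings at t = 10 h and t = 24 h: Q falls from 186 to 76 m³/s over 7 intervals.
K = (Q₂/Q₁)^(1/7) = (76/186)^(1/7) = 0.880.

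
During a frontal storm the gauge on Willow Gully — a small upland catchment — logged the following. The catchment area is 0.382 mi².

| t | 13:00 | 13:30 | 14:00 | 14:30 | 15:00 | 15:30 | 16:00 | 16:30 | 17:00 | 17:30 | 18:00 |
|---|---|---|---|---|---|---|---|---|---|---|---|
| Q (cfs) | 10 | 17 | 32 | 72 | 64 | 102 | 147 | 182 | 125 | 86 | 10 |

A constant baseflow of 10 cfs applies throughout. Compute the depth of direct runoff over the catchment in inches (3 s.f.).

d ≈ 1.49 in

Direct runoff: 0.0, 7.0, 22.0, 62.0, 54.0, 92.0, 137.0, 172.0, 115.0, 76.0, 0.0 cfs; ΣQ_DR = 737.0 cfs.
V = ΣQ_DR · Δt = 737.0 × 1800 s = 1.327 × 10^6 ft³.
Over A = 0.382 mi², depth = V / A = 1.49 in.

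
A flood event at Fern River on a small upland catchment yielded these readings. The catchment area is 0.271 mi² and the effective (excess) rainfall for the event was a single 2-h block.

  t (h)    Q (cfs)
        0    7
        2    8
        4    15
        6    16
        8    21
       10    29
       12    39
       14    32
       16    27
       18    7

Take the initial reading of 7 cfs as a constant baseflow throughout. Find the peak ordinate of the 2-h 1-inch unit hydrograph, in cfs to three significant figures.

U_p ≈ 21.4 cfs

Direct runoff: 0.0, 1.0, 8.0, 9.0, 14.0, 22.0, 32.0, 25.0, 20.0, 0.0 cfs; ΣQ_DR = 131.0 cfs, peak = 32.0 cfs.
Runoff depth d = ΣQ_DR·Δt / A = 131.0 × 7200 / (0.271 mi²) = 1.498 in.
The 1-inch UH is the DRH scaled by (1 in)/d, so U_p = 32.0 × 1/1.498 = 21.4 cfs.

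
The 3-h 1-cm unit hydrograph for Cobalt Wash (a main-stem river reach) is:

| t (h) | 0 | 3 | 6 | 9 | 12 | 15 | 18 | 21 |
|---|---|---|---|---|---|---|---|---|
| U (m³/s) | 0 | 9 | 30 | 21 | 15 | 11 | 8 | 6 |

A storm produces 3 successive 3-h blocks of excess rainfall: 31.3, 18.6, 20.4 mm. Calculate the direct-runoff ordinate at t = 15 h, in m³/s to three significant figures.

By discrete convolution, Q_j = Σ (P_i / 10 mm) · U_{j−i}.
At t = 15 h (j=5): Q = (31.3/10)·11 + (18.6/10)·15 + (20.4/10)·21 = 105 m³/s.

Q ≈ 105 m³/s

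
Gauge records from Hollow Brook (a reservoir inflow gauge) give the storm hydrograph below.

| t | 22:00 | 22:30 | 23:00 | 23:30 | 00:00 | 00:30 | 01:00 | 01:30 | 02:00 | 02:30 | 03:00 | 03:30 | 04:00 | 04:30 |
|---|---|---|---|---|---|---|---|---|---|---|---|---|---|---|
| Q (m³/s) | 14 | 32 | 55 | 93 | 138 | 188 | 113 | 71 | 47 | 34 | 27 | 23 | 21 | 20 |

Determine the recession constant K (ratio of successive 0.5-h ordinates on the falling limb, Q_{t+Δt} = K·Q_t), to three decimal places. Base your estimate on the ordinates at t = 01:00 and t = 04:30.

Using the recession-limb readings at t = 01:00 and t = 04:30: Q falls from 113 to 20 m³/s over 7 intervals.
K = (Q₂/Q₁)^(1/7) = (20/113)^(1/7) = 0.781.

K ≈ 0.781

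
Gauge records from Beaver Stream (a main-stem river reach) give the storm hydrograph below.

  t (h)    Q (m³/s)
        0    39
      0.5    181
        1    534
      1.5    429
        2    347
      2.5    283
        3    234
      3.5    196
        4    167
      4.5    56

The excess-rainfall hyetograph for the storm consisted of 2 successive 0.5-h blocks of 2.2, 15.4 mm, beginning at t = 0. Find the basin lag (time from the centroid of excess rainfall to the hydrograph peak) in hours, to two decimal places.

t_L ≈ 0.31 h

Centroid of excess rainfall: t_c = Σ P_i·t̄_i / ΣP_i = 0.6875 h (block centres at 0.25, 0.75 h).
Hydrograph peak occurs at t = 1 h, so basin lag t_L = 1 − 0.6875 = 0.31 h.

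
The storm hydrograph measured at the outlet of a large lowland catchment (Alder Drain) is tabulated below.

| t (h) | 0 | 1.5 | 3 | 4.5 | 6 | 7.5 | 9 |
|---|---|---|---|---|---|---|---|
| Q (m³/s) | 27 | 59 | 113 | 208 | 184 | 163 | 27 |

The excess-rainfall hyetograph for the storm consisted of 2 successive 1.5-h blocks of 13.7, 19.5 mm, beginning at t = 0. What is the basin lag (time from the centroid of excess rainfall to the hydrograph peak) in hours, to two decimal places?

Centroid of excess rainfall: t_c = Σ P_i·t̄_i / ΣP_i = 1.6310 h (block centres at 0.75, 2.25 h).
Hydrograph peak occurs at t = 4.5 h, so basin lag t_L = 4.5 − 1.6310 = 2.87 h.

t_L ≈ 2.87 h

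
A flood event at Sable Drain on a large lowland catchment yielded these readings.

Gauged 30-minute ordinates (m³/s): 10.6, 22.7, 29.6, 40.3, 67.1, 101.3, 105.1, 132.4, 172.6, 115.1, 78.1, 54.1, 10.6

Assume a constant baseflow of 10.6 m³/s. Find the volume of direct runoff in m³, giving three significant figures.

V ≈ 1.44 × 10^6 m³

Direct-runoff ordinates (Q − Q_b): 0.0, 12.1, 19.0, 29.7, 56.5, 90.7, 94.5, 121.8, 162.0, 104.5, 67.5, 43.5, 0.0 m³/s.
ΣQ_DR = 801.8 m³/s.
With Δt = 0.5 h = 1800 s, V = ΣQ_DR · Δt = 801.8 × 1800 = 1.44 × 10^6 m³.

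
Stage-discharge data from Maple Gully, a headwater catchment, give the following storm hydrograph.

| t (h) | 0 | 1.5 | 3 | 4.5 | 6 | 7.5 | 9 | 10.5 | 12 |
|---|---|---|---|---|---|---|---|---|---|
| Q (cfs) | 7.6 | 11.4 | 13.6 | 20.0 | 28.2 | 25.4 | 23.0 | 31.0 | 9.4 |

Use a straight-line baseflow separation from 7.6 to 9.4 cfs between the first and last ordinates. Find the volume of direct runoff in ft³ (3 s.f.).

V ≈ 5.03 × 10^5 ft³

Direct-runoff ordinates (Q − Q_b): 0.00, 3.58, 5.55, 11.72, 19.70, 16.68, 14.05, 21.82, 0.00 cfs.
ΣQ_DR = 93.10 cfs.
With Δt = 1.5 h = 5400 s, V = ΣQ_DR · Δt = 93.10 × 5400 = 5.03 × 10^5 ft³.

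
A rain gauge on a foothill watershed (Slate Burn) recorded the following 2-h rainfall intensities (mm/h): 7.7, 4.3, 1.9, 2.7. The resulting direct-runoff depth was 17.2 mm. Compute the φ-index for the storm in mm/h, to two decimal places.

Only the 3 blocks with intensity above φ contribute runoff: 7.7, 4.3, 2.7 mm/h.
Σ(I−φ)·Δt = d  ⇒  (7.7+4.3+2.7 − 3φ)·2 = 17.2
φ = (14.70 − 17.2/2) / 3 = 2.03 mm/h.

φ ≈ 2.03 mm/h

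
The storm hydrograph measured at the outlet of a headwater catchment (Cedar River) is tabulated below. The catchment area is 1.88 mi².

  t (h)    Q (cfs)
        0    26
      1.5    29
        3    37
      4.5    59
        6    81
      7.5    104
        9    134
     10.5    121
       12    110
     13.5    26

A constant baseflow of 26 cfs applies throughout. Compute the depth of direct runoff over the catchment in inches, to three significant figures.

Direct runoff: 0.0, 3.0, 11.0, 33.0, 55.0, 78.0, 108.0, 95.0, 84.0, 0.0 cfs; ΣQ_DR = 467.0 cfs.
V = ΣQ_DR · Δt = 467.0 × 5400 s = 2.522 × 10^6 ft³.
Over A = 1.88 mi², depth = V / A = 0.577 in.

d ≈ 0.577 in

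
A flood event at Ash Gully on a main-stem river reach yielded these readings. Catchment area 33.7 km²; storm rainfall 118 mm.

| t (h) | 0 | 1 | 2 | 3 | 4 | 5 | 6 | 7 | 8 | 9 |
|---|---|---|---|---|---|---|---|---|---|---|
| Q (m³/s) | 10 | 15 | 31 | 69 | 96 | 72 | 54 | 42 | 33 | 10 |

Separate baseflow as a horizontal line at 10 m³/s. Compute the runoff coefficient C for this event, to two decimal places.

C ≈ 0.30

ΣQ_DR = 332.0 m³/s; V = ΣQ_DR·Δt = 1.195 × 10^6 m³.
Runoff depth d = V / A = 35.47 mm.
C = d / P = 35.47 / 118 = 0.30.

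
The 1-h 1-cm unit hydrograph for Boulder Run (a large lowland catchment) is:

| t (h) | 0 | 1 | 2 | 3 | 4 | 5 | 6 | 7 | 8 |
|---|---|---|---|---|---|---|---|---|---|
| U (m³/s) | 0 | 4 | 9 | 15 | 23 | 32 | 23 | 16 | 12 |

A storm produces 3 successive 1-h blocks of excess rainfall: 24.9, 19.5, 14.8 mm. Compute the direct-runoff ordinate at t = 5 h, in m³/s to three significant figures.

By discrete convolution, Q_j = Σ (P_i / 10 mm) · U_{j−i}.
At t = 5 h (j=5): Q = (24.9/10)·32 + (19.5/10)·23 + (14.8/10)·15 = 147 m³/s.

Q ≈ 147 m³/s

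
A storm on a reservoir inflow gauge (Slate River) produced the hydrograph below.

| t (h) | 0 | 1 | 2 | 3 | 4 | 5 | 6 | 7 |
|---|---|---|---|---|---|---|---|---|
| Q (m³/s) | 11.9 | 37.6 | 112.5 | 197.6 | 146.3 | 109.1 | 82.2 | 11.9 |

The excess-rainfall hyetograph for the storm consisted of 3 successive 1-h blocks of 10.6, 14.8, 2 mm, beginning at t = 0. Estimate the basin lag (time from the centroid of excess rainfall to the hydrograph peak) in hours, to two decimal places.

t_L ≈ 1.81 h

Centroid of excess rainfall: t_c = Σ P_i·t̄_i / ΣP_i = 1.1861 h (block centres at 0.5, 1.5, 2.5 h).
Hydrograph peak occurs at t = 3 h, so basin lag t_L = 3 − 1.1861 = 1.81 h.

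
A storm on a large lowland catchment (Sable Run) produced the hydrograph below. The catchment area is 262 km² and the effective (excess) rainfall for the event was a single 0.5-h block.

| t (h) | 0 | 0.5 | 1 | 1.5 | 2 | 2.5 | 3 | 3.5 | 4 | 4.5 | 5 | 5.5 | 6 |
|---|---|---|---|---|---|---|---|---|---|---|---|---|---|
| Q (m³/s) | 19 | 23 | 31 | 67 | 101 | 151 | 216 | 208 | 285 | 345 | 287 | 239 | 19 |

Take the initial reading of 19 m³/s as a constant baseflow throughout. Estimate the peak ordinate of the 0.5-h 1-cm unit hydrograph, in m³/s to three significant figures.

U_p ≈ 272 m³/s

Direct runoff: 0.0, 4.0, 12.0, 48.0, 82.0, 132.0, 197.0, 189.0, 266.0, 326.0, 268.0, 220.0, 0.0 m³/s; ΣQ_DR = 1744 m³/s, peak = 326.0 m³/s.
Runoff depth d = ΣQ_DR·Δt / A = 1744 × 1800 / (262 km²) = 11.98 mm.
The 1-cm UH is the DRH scaled by (10 mm)/d, so U_p = 326.0 × 10/11.98 = 272 m³/s.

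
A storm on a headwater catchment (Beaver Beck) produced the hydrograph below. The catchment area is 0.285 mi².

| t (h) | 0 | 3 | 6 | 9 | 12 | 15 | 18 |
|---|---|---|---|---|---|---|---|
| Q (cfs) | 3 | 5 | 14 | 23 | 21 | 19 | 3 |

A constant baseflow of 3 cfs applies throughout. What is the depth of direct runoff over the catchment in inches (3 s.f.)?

Direct runoff: 0.0, 2.0, 11.0, 20.0, 18.0, 16.0, 0.0 cfs; ΣQ_DR = 67.00 cfs.
V = ΣQ_DR · Δt = 67.00 × 10800 s = 7.236 × 10^5 ft³.
Over A = 0.285 mi², depth = V / A = 1.09 in.

d ≈ 1.09 in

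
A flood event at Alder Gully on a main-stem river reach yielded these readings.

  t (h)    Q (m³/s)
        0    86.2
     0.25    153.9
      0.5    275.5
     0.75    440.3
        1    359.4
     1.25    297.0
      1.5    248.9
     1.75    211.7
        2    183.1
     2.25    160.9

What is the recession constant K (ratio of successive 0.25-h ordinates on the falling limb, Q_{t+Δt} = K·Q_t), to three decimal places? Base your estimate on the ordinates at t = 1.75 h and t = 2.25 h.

Using the recession-limb readings at t = 1.75 h and t = 2.25 h: Q falls from 211.7 to 160.9 m³/s over 2 intervals.
K = (Q₂/Q₁)^(1/2) = (160.9/211.7)^(1/2) = 0.872.

K ≈ 0.872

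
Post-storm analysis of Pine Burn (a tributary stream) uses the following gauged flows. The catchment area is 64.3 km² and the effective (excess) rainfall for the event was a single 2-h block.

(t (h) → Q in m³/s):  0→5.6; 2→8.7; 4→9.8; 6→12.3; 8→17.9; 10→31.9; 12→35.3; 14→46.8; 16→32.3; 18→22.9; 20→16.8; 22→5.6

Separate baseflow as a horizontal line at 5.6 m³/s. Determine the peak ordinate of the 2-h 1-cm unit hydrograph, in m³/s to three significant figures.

U_p ≈ 20.6 m³/s

Direct runoff: 0.0, 3.1, 4.2, 6.7, 12.3, 26.3, 29.7, 41.2, 26.7, 17.3, 11.2, 0.0 m³/s; ΣQ_DR = 178.7 m³/s, peak = 41.2 m³/s.
Runoff depth d = ΣQ_DR·Δt / A = 178.7 × 7200 / (64.3 km²) = 20.01 mm.
The 1-cm UH is the DRH scaled by (10 mm)/d, so U_p = 41.2 × 10/20.01 = 20.6 m³/s.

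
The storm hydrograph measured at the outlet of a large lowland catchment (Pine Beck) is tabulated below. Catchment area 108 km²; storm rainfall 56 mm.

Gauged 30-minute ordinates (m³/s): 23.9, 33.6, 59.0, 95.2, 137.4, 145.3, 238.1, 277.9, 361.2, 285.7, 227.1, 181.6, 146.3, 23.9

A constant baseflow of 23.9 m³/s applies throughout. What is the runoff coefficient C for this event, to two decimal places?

C ≈ 0.57

ΣQ_DR = 1902 m³/s; V = ΣQ_DR·Δt = 3.423 × 10^6 m³.
Runoff depth d = V / A = 31.69 mm.
C = d / P = 31.69 / 56 = 0.57.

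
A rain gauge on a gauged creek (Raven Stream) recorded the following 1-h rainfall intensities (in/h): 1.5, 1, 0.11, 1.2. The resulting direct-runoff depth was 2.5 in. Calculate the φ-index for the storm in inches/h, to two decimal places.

φ ≈ 0.40 in/h

Only the 3 blocks with intensity above φ contribute runoff: 1.5, 1, 1.2 in/h.
Σ(I−φ)·Δt = d  ⇒  (1.5+1+1.2 − 3φ)·1 = 2.5
φ = (3.700 − 2.5/1) / 3 = 0.40 in/h.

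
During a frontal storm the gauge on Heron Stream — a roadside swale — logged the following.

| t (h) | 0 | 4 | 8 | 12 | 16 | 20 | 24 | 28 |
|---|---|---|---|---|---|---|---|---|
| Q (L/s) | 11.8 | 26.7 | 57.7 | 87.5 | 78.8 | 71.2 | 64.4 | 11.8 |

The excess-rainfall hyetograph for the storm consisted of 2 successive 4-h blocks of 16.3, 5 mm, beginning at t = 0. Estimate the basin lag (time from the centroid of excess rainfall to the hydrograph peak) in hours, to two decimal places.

Centroid of excess rainfall: t_c = Σ P_i·t̄_i / ΣP_i = 2.9390 h (block centres at 2, 6 h).
Hydrograph peak occurs at t = 12 h, so basin lag t_L = 12 − 2.9390 = 9.06 h.

t_L ≈ 9.06 h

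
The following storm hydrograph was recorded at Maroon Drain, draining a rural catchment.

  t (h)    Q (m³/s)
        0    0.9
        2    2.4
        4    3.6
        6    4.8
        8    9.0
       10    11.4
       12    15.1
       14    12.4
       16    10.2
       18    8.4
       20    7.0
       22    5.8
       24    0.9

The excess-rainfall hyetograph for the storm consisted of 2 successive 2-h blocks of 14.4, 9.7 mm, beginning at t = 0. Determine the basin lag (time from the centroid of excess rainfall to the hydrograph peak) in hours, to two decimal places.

Centroid of excess rainfall: t_c = Σ P_i·t̄_i / ΣP_i = 1.8050 h (block centres at 1, 3 h).
Hydrograph peak occurs at t = 12 h, so basin lag t_L = 12 − 1.8050 = 10.20 h.

t_L ≈ 10.20 h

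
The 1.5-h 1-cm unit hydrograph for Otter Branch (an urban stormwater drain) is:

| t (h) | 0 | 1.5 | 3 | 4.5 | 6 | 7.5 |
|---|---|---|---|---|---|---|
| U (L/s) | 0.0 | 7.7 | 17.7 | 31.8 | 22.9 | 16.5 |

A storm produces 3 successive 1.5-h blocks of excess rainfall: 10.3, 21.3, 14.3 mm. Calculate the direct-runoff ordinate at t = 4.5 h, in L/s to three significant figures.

By discrete convolution, Q_j = Σ (P_i / 10 mm) · U_{j−i}.
At t = 4.5 h (j=3): Q = (10.3/10)·31.8 + (21.3/10)·17.7 + (14.3/10)·7.7 = 81.5 L/s.

Q ≈ 81.5 L/s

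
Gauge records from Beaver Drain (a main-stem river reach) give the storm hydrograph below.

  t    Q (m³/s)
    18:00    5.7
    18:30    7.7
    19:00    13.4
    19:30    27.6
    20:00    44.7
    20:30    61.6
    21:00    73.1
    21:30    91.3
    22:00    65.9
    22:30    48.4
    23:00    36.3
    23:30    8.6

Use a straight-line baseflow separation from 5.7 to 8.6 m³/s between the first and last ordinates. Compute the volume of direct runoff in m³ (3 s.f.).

V ≈ 7.17 × 10^5 m³

Direct-runoff ordinates (Q − Q_b): 0.00, 1.74, 7.17, 21.11, 37.95, 54.58, 65.82, 83.75, 58.09, 40.33, 27.96, 0.00 m³/s.
ΣQ_DR = 398.5 m³/s.
With Δt = 0.5 h = 1800 s, V = ΣQ_DR · Δt = 398.5 × 1800 = 7.17 × 10^5 m³.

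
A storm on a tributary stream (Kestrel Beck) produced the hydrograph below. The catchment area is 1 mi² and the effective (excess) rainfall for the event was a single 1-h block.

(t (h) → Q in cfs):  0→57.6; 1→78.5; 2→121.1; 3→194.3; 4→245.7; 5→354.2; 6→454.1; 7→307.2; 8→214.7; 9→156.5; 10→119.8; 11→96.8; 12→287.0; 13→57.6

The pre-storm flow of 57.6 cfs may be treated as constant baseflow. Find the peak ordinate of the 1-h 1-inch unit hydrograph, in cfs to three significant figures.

U_p ≈ 132 cfs

Direct runoff: 0.0, 20.9, 63.5, 136.7, 188.1, 296.6, 396.5, 249.6, 157.1, 98.9, 62.2, 39.2, 229.4, 0.0 cfs; ΣQ_DR = 1939 cfs, peak = 396.5 cfs.
Runoff depth d = ΣQ_DR·Δt / A = 1939 × 3600 / (1 mi²) = 3.004 in.
The 1-inch UH is the DRH scaled by (1 in)/d, so U_p = 396.5 × 1/3.004 = 132 cfs.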